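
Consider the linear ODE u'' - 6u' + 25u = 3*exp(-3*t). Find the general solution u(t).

u = 3*exp(-3*t)/52 + C1*cos(4*t)*exp(3*t) + C2*exp(3*t)*sin(4*t)

Characteristic equation r² - 6r + 25 = 0 has discriminant (-6)² - 4·(25) = -64 < 0, so r = 3 ± 4i.
Hence u_h = C1*cos(4*t)*exp(3*t) + C2*exp(3*t)*sin(4*t).
Try u_p = A*exp(-3*t). Substituting into the equation and dividing by exp(-3*t) gives A = 3/52, so u_p = 3*exp(-3*t)/52.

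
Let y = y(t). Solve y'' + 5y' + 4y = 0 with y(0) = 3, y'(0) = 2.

Characteristic equation r² + 5r + 4 = 0 factors as (r + 1)(r + 4) = 0, so r = -1, -4.
Hence y_h = C1*exp(-t) + C2*exp(-4*t).
Apply the initial conditions: y(0) = C1 + C2 = 3 and y'(0) = -C1 - 4*C2 = 2. Solving gives C1 = 14/3, C2 = -5/3.

y = -5*exp(-4*t)/3 + 14*exp(-t)/3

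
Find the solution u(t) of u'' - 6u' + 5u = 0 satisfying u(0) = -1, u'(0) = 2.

Characteristic equation r² - 6r + 5 = 0 factors as (r - 5)(r - 1) = 0, so r = 5, 1.
Hence u_h = C1*exp(5*t) + C2*exp(t).
Apply the initial conditions: u(0) = C1 + C2 = -1 and u'(0) = C2 + 5*C1 = 2. Solving gives C1 = 3/4, C2 = -7/4.

u = -7*exp(t)/4 + 3*exp(5*t)/4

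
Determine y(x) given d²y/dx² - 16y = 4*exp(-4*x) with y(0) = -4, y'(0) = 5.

y = -43*exp(-4*x)/16 - 21*exp(4*x)/16 - x*exp(-4*x)/2

Characteristic equation r² - 16 = 0 factors as (r + 4)(r - 4) = 0, so r = -4, 4.
Hence y_h = C1*exp(-4*x) + C2*exp(4*x).
Since exp(-4*x) solves the homogeneous equation (r = -4 is a root of multiplicity 1), multiply the trial by x. Try y_p = A*x*exp(-4*x). Substituting into the equation and dividing by exp(-4*x) gives A = -1/2, so y_p = -x*exp(-4*x)/2.
General solution: y = C1*exp(-4*x) + C2*exp(4*x) - x*exp(-4*x)/2.
Apply the initial conditions: y(0) = C1 + C2 = -4 and y'(0) = -1/2 - 4*C1 + 4*C2 = 5. Solving gives C1 = -43/16, C2 = -21/16.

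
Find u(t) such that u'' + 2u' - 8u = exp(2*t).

Characteristic equation r² + 2r - 8 = 0 factors as (r - 2)(r + 4) = 0, so r = 2, -4.
Hence u_h = C1*exp(2*t) + C2*exp(-4*t).
Since exp(2*t) solves the homogeneous equation (r = 2 is a root of multiplicity 1), multiply the trial by t. Try u_p = A*t*exp(2*t). Substituting into the equation and dividing by exp(2*t) gives A = 1/6, so u_p = t*exp(2*t)/6.

u = C1*exp(2*t) + C2*exp(-4*t) + t*exp(2*t)/6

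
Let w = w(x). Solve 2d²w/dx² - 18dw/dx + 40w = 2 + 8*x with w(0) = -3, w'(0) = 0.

Divide through by 2: w'' - 9w' + 20w = 1 + 4*x.
Characteristic equation r² - 9r + 20 = 0 factors as (r - 4)(r - 5) = 0, so r = 4, 5.
Hence w_h = C1*exp(4*x) + C2*exp(5*x).
For the particular solution try w_p = A0 + A1*x. Substituting and matching coefficients of each power of x gives A0 = 7/50, A1 = 1/5, so w_p = 7/50 + x/5.
General solution: w = 7/50 + x/5 + C1*exp(4*x) + C2*exp(5*x).
Apply the initial conditions: w(0) = 7/50 + C1 + C2 = -3 and w'(0) = 1/5 + 4*C1 + 5*C2 = 0. Solving gives C1 = -31/2, C2 = 309/25.

w = 7/50 - 31*exp(4*x)/2 + x/5 + 309*exp(5*x)/25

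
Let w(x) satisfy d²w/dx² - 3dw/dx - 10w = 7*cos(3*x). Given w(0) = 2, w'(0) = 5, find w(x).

w = -133*cos(3*x)/442 - 63*sin(3*x)/442 + 79*exp(-2*x)/91 + 341*exp(5*x)/238

Characteristic equation r² - 3r - 10 = 0 factors as (r + 2)(r - 5) = 0, so r = -2, 5.
Hence w_h = C1*exp(-2*x) + C2*exp(5*x).
Try w_p = A*cos(3*x) + B*sin(3*x). Substituting and equating the coefficients of cos(3x) and sin(3x) gives A = -133/442, B = -63/442, so w_p = -133*cos(3*x)/442 - 63*sin(3*x)/442.
General solution: w = -133*cos(3*x)/442 - 63*sin(3*x)/442 + C1*exp(-2*x) + C2*exp(5*x).
Apply the initial conditions: w(0) = -133/442 + C1 + C2 = 2 and w'(0) = -189/442 - 2*C1 + 5*C2 = 5. Solving gives C1 = 79/91, C2 = 341/238.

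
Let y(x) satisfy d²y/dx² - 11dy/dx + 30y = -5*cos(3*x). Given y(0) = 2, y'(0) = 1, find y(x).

Characteristic equation r² - 11r + 30 = 0 factors as (r - 5)(r - 6) = 0, so r = 5, 6.
Hence y_h = C1*exp(5*x) + C2*exp(6*x).
Try y_p = A*cos(3*x) + B*sin(3*x). Substituting and equating the coefficients of cos(3x) and sin(3x) gives A = -7/102, B = 11/102, so y_p = -7*cos(3*x)/102 + 11*sin(3*x)/102.
General solution: y = -7*cos(3*x)/102 + 11*sin(3*x)/102 + C1*exp(5*x) + C2*exp(6*x).
Apply the initial conditions: y(0) = -7/102 + C1 + C2 = 2 and y'(0) = 11/34 + 5*C1 + 6*C2 = 1. Solving gives C1 = 399/34, C2 = -29/3.

y = -29*exp(6*x)/3 - 7*cos(3*x)/102 + 11*sin(3*x)/102 + 399*exp(5*x)/34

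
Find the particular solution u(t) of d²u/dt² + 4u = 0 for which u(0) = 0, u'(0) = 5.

Characteristic equation r² + 4 = 0 has discriminant (0)² - 4·(4) = -16 < 0, so r = ± 2i.
Hence u_h = C1*cos(2*t) + C2*sin(2*t).
Apply the initial conditions: u(0) = C1 = 0 and u'(0) = 2*C2 = 5. Solving gives C1 = 0, C2 = 5/2.

u = 5*sin(2*t)/2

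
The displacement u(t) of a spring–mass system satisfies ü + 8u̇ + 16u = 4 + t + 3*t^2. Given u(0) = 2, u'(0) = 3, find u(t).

u = 37/128 - t/8 + 3*t**2/16 + 219*exp(-4*t)/128 + 319*t*exp(-4*t)/32

Characteristic equation r² + 8r + 16 = 0 has discriminant (8)² - 4·(16) = 0, so r = -4 is a repeated root.
Hence u_h = (C1 + C2*t)*exp(-4*t).
For the particular solution try u_p = A0 + A1*t + A2*t^2. Substituting and matching coefficients of each power of t gives A0 = 37/128, A1 = -1/8, A2 = 3/16, so u_p = 37/128 - t/8 + 3*t^2/16.
General solution: u = 37/128 - t/8 + 3*t^2/16 + C1*exp(-4*t) + C2*t*exp(-4*t).
Apply the initial conditions: u(0) = 37/128 + C1 = 2 and u'(0) = -1/8 + C2 - 4*C1 = 3. Solving gives C1 = 219/128, C2 = 319/32.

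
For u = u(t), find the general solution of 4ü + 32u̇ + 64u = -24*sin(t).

u = -90*sin(t)/289 + 48*cos(t)/289 + C1*exp(-4*t) + C2*t*exp(-4*t)

Divide through by 4: u'' + 8u' + 16u = -6*sin(t).
Characteristic equation r² + 8r + 16 = 0 has discriminant (8)² - 4·(16) = 0, so r = -4 is a repeated root.
Hence u_h = (C1 + C2*t)*exp(-4*t).
Try u_p = A*cos(t) + B*sin(t). Substituting and equating the coefficients of cos(t) and sin(t) gives A = 48/289, B = -90/289, so u_p = -90*sin(t)/289 + 48*cos(t)/289.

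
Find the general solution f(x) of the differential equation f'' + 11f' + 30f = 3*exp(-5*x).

Characteristic equation r² + 11r + 30 = 0 factors as (r + 5)(r + 6) = 0, so r = -5, -6.
Hence f_h = C1*exp(-5*x) + C2*exp(-6*x).
Since exp(-5*x) solves the homogeneous equation (r = -5 is a root of multiplicity 1), multiply the trial by x. Try f_p = A*x*exp(-5*x). Substituting into the equation and dividing by exp(-5*x) gives A = 3, so f_p = 3*x*exp(-5*x).

f = C1*exp(-5*x) + C2*exp(-6*x) + 3*x*exp(-5*x)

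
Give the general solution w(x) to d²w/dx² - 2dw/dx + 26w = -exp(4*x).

Characteristic equation r² - 2r + 26 = 0 has discriminant (-2)² - 4·(26) = -100 < 0, so r = 1 ± 5i.
Hence w_h = C1*cos(5*x)*exp(x) + C2*exp(x)*sin(5*x).
Try w_p = A*exp(4*x). Substituting into the equation and dividing by exp(4*x) gives A = -1/34, so w_p = -exp(4*x)/34.

w = -exp(4*x)/34 + C1*cos(5*x)*exp(x) + C2*exp(x)*sin(5*x)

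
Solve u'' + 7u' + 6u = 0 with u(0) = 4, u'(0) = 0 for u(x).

u = -4*exp(-6*x)/5 + 24*exp(-x)/5

Characteristic equation r² + 7r + 6 = 0 factors as (r + 1)(r + 6) = 0, so r = -1, -6.
Hence u_h = C1*exp(-x) + C2*exp(-6*x).
Apply the initial conditions: u(0) = C1 + C2 = 4 and u'(0) = -C1 - 6*C2 = 0. Solving gives C1 = 24/5, C2 = -4/5.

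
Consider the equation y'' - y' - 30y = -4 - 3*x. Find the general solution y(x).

Characteristic equation r² - r - 30 = 0 factors as (r - 6)(r + 5) = 0, so r = 6, -5.
Hence y_h = C1*exp(6*x) + C2*exp(-5*x).
For the particular solution try y_p = A0 + A1*x. Substituting and matching coefficients of each power of x gives A0 = 13/100, A1 = 1/10, so y_p = 13/100 + x/10.

y = 13/100 + x/10 + C1*exp(6*x) + C2*exp(-5*x)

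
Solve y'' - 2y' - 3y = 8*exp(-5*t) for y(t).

y = exp(-5*t)/4 + C1*exp(-t) + C2*exp(3*t)

Characteristic equation r² - 2r - 3 = 0 factors as (r + 1)(r - 3) = 0, so r = -1, 3.
Hence y_h = C1*exp(-t) + C2*exp(3*t).
Try y_p = A*exp(-5*t). Substituting into the equation and dividing by exp(-5*t) gives A = 1/4, so y_p = exp(-5*t)/4.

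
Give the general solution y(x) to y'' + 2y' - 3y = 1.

Characteristic equation r² + 2r - 3 = 0 factors as (r + 3)(r - 1) = 0, so r = -3, 1.
Hence y_h = C1*exp(-3*x) + C2*exp(x).
For the particular solution try y_p = A0. Substituting and matching coefficients of each power of x gives A0 = -1/3, so y_p = -1/3.

y = -1/3 + C1*exp(-3*x) + C2*exp(x)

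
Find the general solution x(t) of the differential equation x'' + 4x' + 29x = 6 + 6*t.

Characteristic equation r² + 4r + 29 = 0 has discriminant (4)² - 4·(29) = -100 < 0, so r = -2 ± 5i.
Hence x_h = C1*cos(5*t)*exp(-2*t) + C2*exp(-2*t)*sin(5*t).
For the particular solution try x_p = A0 + A1*t. Substituting and matching coefficients of each power of t gives A0 = 150/841, A1 = 6/29, so x_p = 150/841 + 6*t/29.

x = 150/841 + 6*t/29 + C1*cos(5*t)*exp(-2*t) + C2*exp(-2*t)*sin(5*t)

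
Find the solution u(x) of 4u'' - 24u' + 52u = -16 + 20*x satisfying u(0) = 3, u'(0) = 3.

Divide through by 4: u'' - 6u' + 13u = -4 + 5*x.
Characteristic equation r² - 6r + 13 = 0 has discriminant (-6)² - 4·(13) = -16 < 0, so r = 3 ± 2i.
Hence u_h = C1*cos(2*x)*exp(3*x) + C2*exp(3*x)*sin(2*x).
For the particular solution try u_p = A0 + A1*x. Substituting and matching coefficients of each power of x gives A0 = -22/169, A1 = 5/13, so u_p = -22/169 + 5*x/13.
General solution: u = -22/169 + 5*x/13 + C1*cos(2*x)*exp(3*x) + C2*exp(3*x)*sin(2*x).
Apply the initial conditions: u(0) = -22/169 + C1 = 3 and u'(0) = 5/13 + 2*C2 + 3*C1 = 3. Solving gives C1 = 529/169, C2 = -1145/338.

u = -22/169 + 5*x/13 - 1145*exp(3*x)*sin(2*x)/338 + 529*cos(2*x)*exp(3*x)/169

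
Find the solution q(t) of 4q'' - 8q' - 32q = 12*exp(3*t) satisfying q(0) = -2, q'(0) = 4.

q = exp(4*t)/2 - 19*exp(-2*t)/10 - 3*exp(3*t)/5

Divide through by 4: q'' - 2q' - 8q = 3*exp(3*t).
Characteristic equation r² - 2r - 8 = 0 factors as (r - 4)(r + 2) = 0, so r = 4, -2.
Hence q_h = C1*exp(4*t) + C2*exp(-2*t).
Try q_p = A*exp(3*t). Substituting into the equation and dividing by exp(3*t) gives A = -3/5, so q_p = -3*exp(3*t)/5.
General solution: q = -3*exp(3*t)/5 + C1*exp(4*t) + C2*exp(-2*t).
Apply the initial conditions: q(0) = -3/5 + C1 + C2 = -2 and q'(0) = -9/5 - 2*C2 + 4*C1 = 4. Solving gives C1 = 1/2, C2 = -19/10.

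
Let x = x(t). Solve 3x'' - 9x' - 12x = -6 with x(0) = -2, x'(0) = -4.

Divide through by 3: x'' - 3x' - 4x = -2.
Characteristic equation r² - 3r - 4 = 0 factors as (r + 1)(r - 4) = 0, so r = -1, 4.
Hence x_h = C1*exp(-t) + C2*exp(4*t).
For the particular solution try x_p = A0. Substituting and matching coefficients of each power of t gives A0 = 1/2, so x_p = 1/2.
General solution: x = 1/2 + C1*exp(-t) + C2*exp(4*t).
Apply the initial conditions: x(0) = 1/2 + C1 + C2 = -2 and x'(0) = -C1 + 4*C2 = -4. Solving gives C1 = -6/5, C2 = -13/10.

x = 1/2 - 13*exp(4*t)/10 - 6*exp(-t)/5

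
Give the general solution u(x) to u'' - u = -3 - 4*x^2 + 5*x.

u = 11 - 5*x + 4*x**2 + C1*exp(x) + C2*exp(-x)

Characteristic equation r² - 1 = 0 factors as (r - 1)(r + 1) = 0, so r = 1, -1.
Hence u_h = C1*exp(x) + C2*exp(-x).
For the particular solution try u_p = A0 + A1*x + A2*x^2. Substituting and matching coefficients of each power of x gives A0 = 11, A1 = -5, A2 = 4, so u_p = 11 - 5*x + 4*x^2.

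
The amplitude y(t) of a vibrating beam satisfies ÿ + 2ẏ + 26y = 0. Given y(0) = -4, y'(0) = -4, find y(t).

Characteristic equation r² + 2r + 26 = 0 has discriminant (2)² - 4·(26) = -100 < 0, so r = -1 ± 5i.
Hence y_h = C1*cos(5*t)*exp(-t) + C2*exp(-t)*sin(5*t).
Apply the initial conditions: y(0) = C1 = -4 and y'(0) = -C1 + 5*C2 = -4. Solving gives C1 = -4, C2 = -8/5.

y = -4*cos(5*t)*exp(-t) - 8*exp(-t)*sin(5*t)/5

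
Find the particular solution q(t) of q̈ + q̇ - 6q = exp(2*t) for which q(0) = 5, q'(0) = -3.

Characteristic equation r² + r - 6 = 0 factors as (r + 3)(r - 2) = 0, so r = -3, 2.
Hence q_h = C1*exp(-3*t) + C2*exp(2*t).
Since exp(2*t) solves the homogeneous equation (r = 2 is a root of multiplicity 1), multiply the trial by t. Try q_p = A*t*exp(2*t). Substituting into the equation and dividing by exp(2*t) gives A = 1/5, so q_p = t*exp(2*t)/5.
General solution: q = C1*exp(-3*t) + C2*exp(2*t) + t*exp(2*t)/5.
Apply the initial conditions: q(0) = C1 + C2 = 5 and q'(0) = 1/5 - 3*C1 + 2*C2 = -3. Solving gives C1 = 66/25, C2 = 59/25.

q = 59*exp(2*t)/25 + 66*exp(-3*t)/25 + t*exp(2*t)/5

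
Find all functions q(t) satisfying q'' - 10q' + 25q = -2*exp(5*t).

Characteristic equation r² - 10r + 25 = 0 has discriminant (-10)² - 4·(25) = 0, so r = 5 is a repeated root.
Hence q_h = (C1 + C2*t)*exp(5*t).
Since exp(5*t) solves the homogeneous equation (r = 5 is a root of multiplicity 2), multiply the trial by t^2. Try q_p = A*t^2*exp(5*t). Substituting into the equation and dividing by exp(5*t) gives A = -1, so q_p = -t^2*exp(5*t).

q = C1*exp(5*t) - t**2*exp(5*t) + C2*t*exp(5*t)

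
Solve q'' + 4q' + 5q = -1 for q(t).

q = -1/5 + C1*cos(t)*exp(-2*t) + C2*exp(-2*t)*sin(t)

Characteristic equation r² + 4r + 5 = 0 has discriminant (4)² - 4·(5) = -4 < 0, so r = -2 ± i.
Hence q_h = C1*cos(t)*exp(-2*t) + C2*exp(-2*t)*sin(t).
For the particular solution try q_p = A0. Substituting and matching coefficients of each power of t gives A0 = -1/5, so q_p = -1/5.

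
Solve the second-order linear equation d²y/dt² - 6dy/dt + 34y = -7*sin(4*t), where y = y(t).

Characteristic equation r² - 6r + 34 = 0 has discriminant (-6)² - 4·(34) = -100 < 0, so r = 3 ± 5i.
Hence y_h = C1*cos(5*t)*exp(3*t) + C2*exp(3*t)*sin(5*t).
Try y_p = A*cos(4*t) + B*sin(4*t). Substituting and equating the coefficients of cos(4t) and sin(4t) gives A = -14/75, B = -7/50, so y_p = -14*cos(4*t)/75 - 7*sin(4*t)/50.

y = -14*cos(4*t)/75 - 7*sin(4*t)/50 + C1*cos(5*t)*exp(3*t) + C2*exp(3*t)*sin(5*t)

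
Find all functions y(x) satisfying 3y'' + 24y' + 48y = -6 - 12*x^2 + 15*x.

y = -3/8 - x**2/4 + 9*x/16 + C1*exp(-4*x) + C2*x*exp(-4*x)

Divide through by 3: y'' + 8y' + 16y = -2 - 4*x^2 + 5*x.
Characteristic equation r² + 8r + 16 = 0 has discriminant (8)² - 4·(16) = 0, so r = -4 is a repeated root.
Hence y_h = (C1 + C2*x)*exp(-4*x).
For the particular solution try y_p = A0 + A1*x + A2*x^2. Substituting and matching coefficients of each power of x gives A0 = -3/8, A1 = 9/16, A2 = -1/4, so y_p = -3/8 - x^2/4 + 9*x/16.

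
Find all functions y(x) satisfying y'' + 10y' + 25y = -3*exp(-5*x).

Characteristic equation r² + 10r + 25 = 0 has discriminant (10)² - 4·(25) = 0, so r = -5 is a repeated root.
Hence y_h = (C1 + C2*x)*exp(-5*x).
Since exp(-5*x) solves the homogeneous equation (r = -5 is a root of multiplicity 2), multiply the trial by x^2. Try y_p = A*x^2*exp(-5*x). Substituting into the equation and dividing by exp(-5*x) gives A = -3/2, so y_p = -3*x^2*exp(-5*x)/2.

y = C1*exp(-5*x) - 3*x**2*exp(-5*x)/2 + C2*x*exp(-5*x)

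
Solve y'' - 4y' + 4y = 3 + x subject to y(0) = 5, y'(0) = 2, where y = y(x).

Characteristic equation r² - 4r + 4 = 0 has discriminant (-4)² - 4·(4) = 0, so r = 2 is a repeated root.
Hence y_h = (C1 + C2*x)*exp(2*x).
For the particular solution try y_p = A0 + A1*x. Substituting and matching coefficients of each power of x gives A0 = 1, A1 = 1/4, so y_p = 1 + x/4.
General solution: y = 1 + x/4 + C1*exp(2*x) + C2*x*exp(2*x).
Apply the initial conditions: y(0) = 1 + C1 = 5 and y'(0) = 1/4 + C2 + 2*C1 = 2. Solving gives C1 = 4, C2 = -25/4.

y = 1 + 4*exp(2*x) + x/4 - 25*x*exp(2*x)/4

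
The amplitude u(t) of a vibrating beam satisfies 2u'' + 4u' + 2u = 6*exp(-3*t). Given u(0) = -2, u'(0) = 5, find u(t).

u = -11*exp(-t)/4 + 3*exp(-3*t)/4 + 9*t*exp(-t)/2

Divide through by 2: u'' + 2u' + u = 3*exp(-3*t).
Characteristic equation r² + 2r + 1 = 0 has discriminant (2)² - 4·(1) = 0, so r = -1 is a repeated root.
Hence u_h = (C1 + C2*t)*exp(-t).
Try u_p = A*exp(-3*t). Substituting into the equation and dividing by exp(-3*t) gives A = 3/4, so u_p = 3*exp(-3*t)/4.
General solution: u = 3*exp(-3*t)/4 + C1*exp(-t) + C2*t*exp(-t).
Apply the initial conditions: u(0) = 3/4 + C1 = -2 and u'(0) = -9/4 + C2 - C1 = 5. Solving gives C1 = -11/4, C2 = 9/2.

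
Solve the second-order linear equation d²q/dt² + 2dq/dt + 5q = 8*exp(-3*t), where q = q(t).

Characteristic equation r² + 2r + 5 = 0 has discriminant (2)² - 4·(5) = -16 < 0, so r = -1 ± 2i.
Hence q_h = C1*cos(2*t)*exp(-t) + C2*exp(-t)*sin(2*t).
Try q_p = A*exp(-3*t). Substituting into the equation and dividing by exp(-3*t) gives A = 1, so q_p = exp(-3*t).

q = C1*cos(2*t)*exp(-t) + C2*exp(-t)*sin(2*t) + exp(-3*t)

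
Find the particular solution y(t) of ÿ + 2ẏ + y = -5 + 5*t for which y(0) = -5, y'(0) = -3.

Characteristic equation r² + 2r + 1 = 0 has discriminant (2)² - 4·(1) = 0, so r = -1 is a repeated root.
Hence y_h = (C1 + C2*t)*exp(-t).
For the particular solution try y_p = A0 + A1*t. Substituting and matching coefficients of each power of t gives A0 = -15, A1 = 5, so y_p = -15 + 5*t.
General solution: y = -15 + 5*t + C1*exp(-t) + C2*t*exp(-t).
Apply the initial conditions: y(0) = -15 + C1 = -5 and y'(0) = 5 + C2 - C1 = -3. Solving gives C1 = 10, C2 = 2.

y = -15 + 5*t + 10*exp(-t) + 2*t*exp(-t)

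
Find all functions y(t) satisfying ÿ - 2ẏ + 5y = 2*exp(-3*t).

Characteristic equation r² - 2r + 5 = 0 has discriminant (-2)² - 4·(5) = -16 < 0, so r = 1 ± 2i.
Hence y_h = C1*cos(2*t)*exp(t) + C2*exp(t)*sin(2*t).
Try y_p = A*exp(-3*t). Substituting into the equation and dividing by exp(-3*t) gives A = 1/10, so y_p = exp(-3*t)/10.

y = exp(-3*t)/10 + C1*cos(2*t)*exp(t) + C2*exp(t)*sin(2*t)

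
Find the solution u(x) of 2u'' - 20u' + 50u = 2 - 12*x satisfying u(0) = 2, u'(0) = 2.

u = -7/125 - 6*x/25 + 257*exp(5*x)/125 - 201*x*exp(5*x)/25

Divide through by 2: u'' - 10u' + 25u = 1 - 6*x.
Characteristic equation r² - 10r + 25 = 0 has discriminant (-10)² - 4·(25) = 0, so r = 5 is a repeated root.
Hence u_h = (C1 + C2*x)*exp(5*x).
For the particular solution try u_p = A0 + A1*x. Substituting and matching coefficients of each power of x gives A0 = -7/125, A1 = -6/25, so u_p = -7/125 - 6*x/25.
General solution: u = -7/125 - 6*x/25 + C1*exp(5*x) + C2*x*exp(5*x).
Apply the initial conditions: u(0) = -7/125 + C1 = 2 and u'(0) = -6/25 + C2 + 5*C1 = 2. Solving gives C1 = 257/125, C2 = -201/25.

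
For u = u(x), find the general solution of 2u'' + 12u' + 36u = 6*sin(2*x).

Divide through by 2: u'' + 6u' + 18u = 3*sin(2*x).
Characteristic equation r² + 6r + 18 = 0 has discriminant (6)² - 4·(18) = -36 < 0, so r = -3 ± 3i.
Hence u_h = C1*cos(3*x)*exp(-3*x) + C2*exp(-3*x)*sin(3*x).
Try u_p = A*cos(2*x) + B*sin(2*x). Substituting and equating the coefficients of cos(2x) and sin(2x) gives A = -9/85, B = 21/170, so u_p = -9*cos(2*x)/85 + 21*sin(2*x)/170.

u = -9*cos(2*x)/85 + 21*sin(2*x)/170 + C1*cos(3*x)*exp(-3*x) + C2*exp(-3*x)*sin(3*x)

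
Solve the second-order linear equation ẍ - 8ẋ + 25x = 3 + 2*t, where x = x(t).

Characteristic equation r² - 8r + 25 = 0 has discriminant (-8)² - 4·(25) = -36 < 0, so r = 4 ± 3i.
Hence x_h = C1*cos(3*t)*exp(4*t) + C2*exp(4*t)*sin(3*t).
For the particular solution try x_p = A0 + A1*t. Substituting and matching coefficients of each power of t gives A0 = 91/625, A1 = 2/25, so x_p = 91/625 + 2*t/25.

x = 91/625 + 2*t/25 + C1*cos(3*t)*exp(4*t) + C2*exp(4*t)*sin(3*t)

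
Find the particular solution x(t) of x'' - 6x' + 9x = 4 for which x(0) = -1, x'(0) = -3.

x = 4/9 - 13*exp(3*t)/9 + 4*t*exp(3*t)/3

Characteristic equation r² - 6r + 9 = 0 has discriminant (-6)² - 4·(9) = 0, so r = 3 is a repeated root.
Hence x_h = (C1 + C2*t)*exp(3*t).
For the particular solution try x_p = A0. Substituting and matching coefficients of each power of t gives A0 = 4/9, so x_p = 4/9.
General solution: x = 4/9 + C1*exp(3*t) + C2*t*exp(3*t).
Apply the initial conditions: x(0) = 4/9 + C1 = -1 and x'(0) = C2 + 3*C1 = -3. Solving gives C1 = -13/9, C2 = 4/3.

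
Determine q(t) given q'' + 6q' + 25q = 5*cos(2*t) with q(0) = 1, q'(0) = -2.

q = 4*sin(2*t)/39 + 7*cos(2*t)/39 + 5*exp(-3*t)*sin(4*t)/78 + 32*cos(4*t)*exp(-3*t)/39

Characteristic equation r² + 6r + 25 = 0 has discriminant (6)² - 4·(25) = -64 < 0, so r = -3 ± 4i.
Hence q_h = C1*cos(4*t)*exp(-3*t) + C2*exp(-3*t)*sin(4*t).
Try q_p = A*cos(2*t) + B*sin(2*t). Substituting and equating the coefficients of cos(2t) and sin(2t) gives A = 7/39, B = 4/39, so q_p = 4*sin(2*t)/39 + 7*cos(2*t)/39.
General solution: q = 4*sin(2*t)/39 + 7*cos(2*t)/39 + C1*cos(4*t)*exp(-3*t) + C2*exp(-3*t)*sin(4*t).
Apply the initial conditions: q(0) = 7/39 + C1 = 1 and q'(0) = 8/39 - 3*C1 + 4*C2 = -2. Solving gives C1 = 32/39, C2 = 5/78.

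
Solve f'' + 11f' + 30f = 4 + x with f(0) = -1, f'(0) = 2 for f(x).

f = 109/900 - 119*exp(-5*x)/25 + x/30 + 131*exp(-6*x)/36

Characteristic equation r² + 11r + 30 = 0 factors as (r + 6)(r + 5) = 0, so r = -6, -5.
Hence f_h = C1*exp(-6*x) + C2*exp(-5*x).
For the particular solution try f_p = A0 + A1*x. Substituting and matching coefficients of each power of x gives A0 = 109/900, A1 = 1/30, so f_p = 109/900 + x/30.
General solution: f = 109/900 + x/30 + C1*exp(-6*x) + C2*exp(-5*x).
Apply the initial conditions: f(0) = 109/900 + C1 + C2 = -1 and f'(0) = 1/30 - 6*C1 - 5*C2 = 2. Solving gives C1 = 131/36, C2 = -119/25.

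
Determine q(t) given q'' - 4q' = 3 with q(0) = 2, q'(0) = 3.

q = 17/16 - 3*t/4 + 15*exp(4*t)/16

Characteristic equation r² - 4r = 0 factors as (r - 4)r = 0, so r = 4, 0.
Hence q_h = C1*exp(4*t) + C2.
Since 0 is a characteristic root (multiplicity 1), multiply the polynomial trial by t: try q_p = A0*t. Substituting and matching coefficients of each power of t gives A0 = -3/4, so q_p = -3*t/4.
General solution: q = C2 - 3*t/4 + C1*exp(4*t).
Apply the initial conditions: q(0) = C1 + C2 = 2 and q'(0) = -3/4 + 4*C1 = 3. Solving gives C1 = 15/16, C2 = 17/16.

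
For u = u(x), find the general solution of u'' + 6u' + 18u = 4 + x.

u = 11/54 + x/18 + C1*cos(3*x)*exp(-3*x) + C2*exp(-3*x)*sin(3*x)

Characteristic equation r² + 6r + 18 = 0 has discriminant (6)² - 4·(18) = -36 < 0, so r = -3 ± 3i.
Hence u_h = C1*cos(3*x)*exp(-3*x) + C2*exp(-3*x)*sin(3*x).
For the particular solution try u_p = A0 + A1*x. Substituting and matching coefficients of each power of x gives A0 = 11/54, A1 = 1/18, so u_p = 11/54 + x/18.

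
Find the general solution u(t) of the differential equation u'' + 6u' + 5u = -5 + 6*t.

Characteristic equation r² + 6r + 5 = 0 factors as (r + 1)(r + 5) = 0, so r = -1, -5.
Hence u_h = C1*exp(-t) + C2*exp(-5*t).
For the particular solution try u_p = A0 + A1*t. Substituting and matching coefficients of each power of t gives A0 = -61/25, A1 = 6/5, so u_p = -61/25 + 6*t/5.

u = -61/25 + 6*t/5 + C1*exp(-t) + C2*exp(-5*t)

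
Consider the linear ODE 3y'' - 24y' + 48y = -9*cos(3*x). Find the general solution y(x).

y = -21*cos(3*x)/625 + 72*sin(3*x)/625 + C1*exp(4*x) + C2*x*exp(4*x)

Divide through by 3: y'' - 8y' + 16y = -3*cos(3*x).
Characteristic equation r² - 8r + 16 = 0 has discriminant (-8)² - 4·(16) = 0, so r = 4 is a repeated root.
Hence y_h = (C1 + C2*x)*exp(4*x).
Try y_p = A*cos(3*x) + B*sin(3*x). Substituting and equating the coefficients of cos(3x) and sin(3x) gives A = -21/625, B = 72/625, so y_p = -21*cos(3*x)/625 + 72*sin(3*x)/625.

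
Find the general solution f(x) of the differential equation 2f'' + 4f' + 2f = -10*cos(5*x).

Divide through by 2: f'' + 2f' + f = -5*cos(5*x).
Characteristic equation r² + 2r + 1 = 0 has discriminant (2)² - 4·(1) = 0, so r = -1 is a repeated root.
Hence f_h = (C1 + C2*x)*exp(-x).
Try f_p = A*cos(5*x) + B*sin(5*x). Substituting and equating the coefficients of cos(5x) and sin(5x) gives A = 30/169, B = -25/338, so f_p = -25*sin(5*x)/338 + 30*cos(5*x)/169.

f = -25*sin(5*x)/338 + 30*cos(5*x)/169 + C1*exp(-x) + C2*x*exp(-x)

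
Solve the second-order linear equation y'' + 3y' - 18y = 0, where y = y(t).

Characteristic equation r² + 3r - 18 = 0 factors as (r + 6)(r - 3) = 0, so r = -6, 3.
Hence y_h = C1*exp(-6*t) + C2*exp(3*t).

y = C1*exp(-6*t) + C2*exp(3*t)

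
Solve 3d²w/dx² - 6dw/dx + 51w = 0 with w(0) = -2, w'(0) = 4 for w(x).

Divide through by 3: w'' - 2w' + 17w = 0.
Characteristic equation r² - 2r + 17 = 0 has discriminant (-2)² - 4·(17) = -64 < 0, so r = 1 ± 4i.
Hence w_h = C1*cos(4*x)*exp(x) + C2*exp(x)*sin(4*x).
Apply the initial conditions: w(0) = C1 = -2 and w'(0) = C1 + 4*C2 = 4. Solving gives C1 = -2, C2 = 3/2.

w = -2*cos(4*x)*exp(x) + 3*exp(x)*sin(4*x)/2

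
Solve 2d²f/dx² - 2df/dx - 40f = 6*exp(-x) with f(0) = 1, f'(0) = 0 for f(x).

f = exp(5*x)/2 - exp(-x)/6 + 2*exp(-4*x)/3

Divide through by 2: f'' - f' - 20f = 3*exp(-x).
Characteristic equation r² - r - 20 = 0 factors as (r - 5)(r + 4) = 0, so r = 5, -4.
Hence f_h = C1*exp(5*x) + C2*exp(-4*x).
Try f_p = A*exp(-x). Substituting into the equation and dividing by exp(-x) gives A = -1/6, so f_p = -exp(-x)/6.
General solution: f = -exp(-x)/6 + C1*exp(5*x) + C2*exp(-4*x).
Apply the initial conditions: f(0) = -1/6 + C1 + C2 = 1 and f'(0) = 1/6 - 4*C2 + 5*C1 = 0. Solving gives C1 = 1/2, C2 = 2/3.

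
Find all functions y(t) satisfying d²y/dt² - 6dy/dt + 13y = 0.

Characteristic equation r² - 6r + 13 = 0 has discriminant (-6)² - 4·(13) = -16 < 0, so r = 3 ± 2i.
Hence y_h = C1*cos(2*t)*exp(3*t) + C2*exp(3*t)*sin(2*t).

y = C1*cos(2*t)*exp(3*t) + C2*exp(3*t)*sin(2*t)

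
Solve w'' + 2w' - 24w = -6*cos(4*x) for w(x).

Characteristic equation r² + 2r - 24 = 0 factors as (r - 4)(r + 6) = 0, so r = 4, -6.
Hence w_h = C1*exp(4*x) + C2*exp(-6*x).
Try w_p = A*cos(4*x) + B*sin(4*x). Substituting and equating the coefficients of cos(4x) and sin(4x) gives A = 15/104, B = -3/104, so w_p = -3*sin(4*x)/104 + 15*cos(4*x)/104.

w = -3*sin(4*x)/104 + 15*cos(4*x)/104 + C1*exp(4*x) + C2*exp(-6*x)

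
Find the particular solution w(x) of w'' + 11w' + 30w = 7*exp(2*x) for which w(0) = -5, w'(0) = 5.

Characteristic equation r² + 11r + 30 = 0 factors as (r + 5)(r + 6) = 0, so r = -5, -6.
Hence w_h = C1*exp(-5*x) + C2*exp(-6*x).
Try w_p = A*exp(2*x). Substituting into the equation and dividing by exp(2*x) gives A = 1/8, so w_p = exp(2*x)/8.
General solution: w = exp(2*x)/8 + C1*exp(-5*x) + C2*exp(-6*x).
Apply the initial conditions: w(0) = 1/8 + C1 + C2 = -5 and w'(0) = 1/4 - 6*C2 - 5*C1 = 5. Solving gives C1 = -26, C2 = 167/8.

w = -26*exp(-5*x) + exp(2*x)/8 + 167*exp(-6*x)/8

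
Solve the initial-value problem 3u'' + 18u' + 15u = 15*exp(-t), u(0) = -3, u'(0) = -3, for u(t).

u = -77*exp(-t)/16 + 29*exp(-5*t)/16 + 5*t*exp(-t)/4

Divide through by 3: u'' + 6u' + 5u = 5*exp(-t).
Characteristic equation r² + 6r + 5 = 0 factors as (r + 1)(r + 5) = 0, so r = -1, -5.
Hence u_h = C1*exp(-t) + C2*exp(-5*t).
Since exp(-t) solves the homogeneous equation (r = -1 is a root of multiplicity 1), multiply the trial by t. Try u_p = A*t*exp(-t). Substituting into the equation and dividing by exp(-t) gives A = 5/4, so u_p = 5*t*exp(-t)/4.
General solution: u = C1*exp(-t) + C2*exp(-5*t) + 5*t*exp(-t)/4.
Apply the initial conditions: u(0) = C1 + C2 = -3 and u'(0) = 5/4 - C1 - 5*C2 = -3. Solving gives C1 = -77/16, C2 = 29/16.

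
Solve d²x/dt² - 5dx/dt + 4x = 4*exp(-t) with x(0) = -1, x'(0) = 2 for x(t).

x = -8*exp(t)/3 + 2*exp(-t)/5 + 19*exp(4*t)/15

Characteristic equation r² - 5r + 4 = 0 factors as (r - 4)(r - 1) = 0, so r = 4, 1.
Hence x_h = C1*exp(4*t) + C2*exp(t).
Try x_p = A*exp(-t). Substituting into the equation and dividing by exp(-t) gives A = 2/5, so x_p = 2*exp(-t)/5.
General solution: x = 2*exp(-t)/5 + C1*exp(4*t) + C2*exp(t).
Apply the initial conditions: x(0) = 2/5 + C1 + C2 = -1 and x'(0) = -2/5 + C2 + 4*C1 = 2. Solving gives C1 = 19/15, C2 = -8/3.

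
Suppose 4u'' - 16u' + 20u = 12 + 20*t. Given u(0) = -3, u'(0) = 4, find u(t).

Divide through by 4: u'' - 4u' + 5u = 3 + 5*t.
Characteristic equation r² - 4r + 5 = 0 has discriminant (-4)² - 4·(5) = -4 < 0, so r = 2 ± i.
Hence u_h = C1*cos(t)*exp(2*t) + C2*exp(2*t)*sin(t).
For the particular solution try u_p = A0 + A1*t. Substituting and matching coefficients of each power of t gives A0 = 7/5, A1 = 1, so u_p = 7/5 + t.
General solution: u = 7/5 + t + C1*cos(t)*exp(2*t) + C2*exp(2*t)*sin(t).
Apply the initial conditions: u(0) = 7/5 + C1 = -3 and u'(0) = 1 + C2 + 2*C1 = 4. Solving gives C1 = -22/5, C2 = 59/5.

u = 7/5 + t - 22*cos(t)*exp(2*t)/5 + 59*exp(2*t)*sin(t)/5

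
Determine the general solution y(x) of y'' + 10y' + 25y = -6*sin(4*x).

y = -54*sin(4*x)/1681 + 240*cos(4*x)/1681 + C1*exp(-5*x) + C2*x*exp(-5*x)

Characteristic equation r² + 10r + 25 = 0 has discriminant (10)² - 4·(25) = 0, so r = -5 is a repeated root.
Hence y_h = (C1 + C2*x)*exp(-5*x).
Try y_p = A*cos(4*x) + B*sin(4*x). Substituting and equating the coefficients of cos(4x) and sin(4x) gives A = 240/1681, B = -54/1681, so y_p = -54*sin(4*x)/1681 + 240*cos(4*x)/1681.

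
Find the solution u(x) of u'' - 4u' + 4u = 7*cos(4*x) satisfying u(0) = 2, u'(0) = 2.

u = -21*cos(4*x)/100 - 7*sin(4*x)/25 + 221*exp(2*x)/100 - 13*x*exp(2*x)/10

Characteristic equation r² - 4r + 4 = 0 has discriminant (-4)² - 4·(4) = 0, so r = 2 is a repeated root.
Hence u_h = (C1 + C2*x)*exp(2*x).
Try u_p = A*cos(4*x) + B*sin(4*x). Substituting and equating the coefficients of cos(4x) and sin(4x) gives A = -21/100, B = -7/25, so u_p = -21*cos(4*x)/100 - 7*sin(4*x)/25.
General solution: u = -21*cos(4*x)/100 - 7*sin(4*x)/25 + C1*exp(2*x) + C2*x*exp(2*x).
Apply the initial conditions: u(0) = -21/100 + C1 = 2 and u'(0) = -28/25 + C2 + 2*C1 = 2. Solving gives C1 = 221/100, C2 = -13/10.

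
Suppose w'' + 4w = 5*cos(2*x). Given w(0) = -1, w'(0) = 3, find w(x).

w = -cos(2*x) + 3*sin(2*x)/2 + 5*x*sin(2*x)/4

Characteristic equation r² + 4 = 0 has discriminant (0)² - 4·(4) = -16 < 0, so r = ± 2i.
Hence w_h = C1*cos(2*x) + C2*sin(2*x).
Since ±2i are characteristic roots, multiply the trial by x. Try w_p = x*(A*cos(2*x) + B*sin(2*x)). Substituting and equating the coefficients of cos(2x) and sin(2x) gives A = 0, B = 5/4, so w_p = 5*x*sin(2*x)/4.
General solution: w = C1*cos(2*x) + C2*sin(2*x) + 5*x*sin(2*x)/4.
Apply the initial conditions: w(0) = C1 = -1 and w'(0) = 2*C2 = 3. Solving gives C1 = -1, C2 = 3/2.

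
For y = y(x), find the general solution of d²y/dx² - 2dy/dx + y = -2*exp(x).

Characteristic equation r² - 2r + 1 = 0 has discriminant (-2)² - 4·(1) = 0, so r = 1 is a repeated root.
Hence y_h = (C1 + C2*x)*exp(x).
Since exp(x) solves the homogeneous equation (r = 1 is a root of multiplicity 2), multiply the trial by x^2. Try y_p = A*x^2*exp(x). Substituting into the equation and dividing by exp(x) gives A = -1, so y_p = -x^2*exp(x).

y = C1*exp(x) - x**2*exp(x) + C2*x*exp(x)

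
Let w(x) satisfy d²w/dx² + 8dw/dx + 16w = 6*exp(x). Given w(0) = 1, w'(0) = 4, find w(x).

w = 6*exp(x)/25 + 19*exp(-4*x)/25 + 34*x*exp(-4*x)/5

Characteristic equation r² + 8r + 16 = 0 has discriminant (8)² - 4·(16) = 0, so r = -4 is a repeated root.
Hence w_h = (C1 + C2*x)*exp(-4*x).
Try w_p = A*exp(x). Substituting into the equation and dividing by exp(x) gives A = 6/25, so w_p = 6*exp(x)/25.
General solution: w = 6*exp(x)/25 + C1*exp(-4*x) + C2*x*exp(-4*x).
Apply the initial conditions: w(0) = 6/25 + C1 = 1 and w'(0) = 6/25 + C2 - 4*C1 = 4. Solving gives C1 = 19/25, C2 = 34/5.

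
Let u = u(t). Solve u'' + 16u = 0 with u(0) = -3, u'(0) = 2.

u = sin(4*t)/2 - 3*cos(4*t)

Characteristic equation r² + 16 = 0 has discriminant (0)² - 4·(16) = -64 < 0, so r = ± 4i.
Hence u_h = C1*cos(4*t) + C2*sin(4*t).
Apply the initial conditions: u(0) = C1 = -3 and u'(0) = 4*C2 = 2. Solving gives C1 = -3, C2 = 1/2.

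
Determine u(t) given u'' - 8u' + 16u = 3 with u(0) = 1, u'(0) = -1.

Characteristic equation r² - 8r + 16 = 0 has discriminant (-8)² - 4·(16) = 0, so r = 4 is a repeated root.
Hence u_h = (C1 + C2*t)*exp(4*t).
For the particular solution try u_p = A0. Substituting and matching coefficients of each power of t gives A0 = 3/16, so u_p = 3/16.
General solution: u = 3/16 + C1*exp(4*t) + C2*t*exp(4*t).
Apply the initial conditions: u(0) = 3/16 + C1 = 1 and u'(0) = C2 + 4*C1 = -1. Solving gives C1 = 13/16, C2 = -17/4.

u = 3/16 + 13*exp(4*t)/16 - 17*t*exp(4*t)/4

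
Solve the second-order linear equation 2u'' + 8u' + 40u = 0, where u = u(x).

Divide through by 2: u'' + 4u' + 20u = 0.
Characteristic equation r² + 4r + 20 = 0 has discriminant (4)² - 4·(20) = -64 < 0, so r = -2 ± 4i.
Hence u_h = C1*cos(4*x)*exp(-2*x) + C2*exp(-2*x)*sin(4*x).

u = C1*cos(4*x)*exp(-2*x) + C2*exp(-2*x)*sin(4*x)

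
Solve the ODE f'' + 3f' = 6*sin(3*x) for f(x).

Characteristic equation r² + 3r = 0 factors as (r + 3)r = 0, so r = -3, 0.
Hence f_h = C1*exp(-3*x) + C2.
Try f_p = A*cos(3*x) + B*sin(3*x). Substituting and equating the coefficients of cos(3x) and sin(3x) gives A = -1/3, B = -1/3, so f_p = -cos(3*x)/3 - sin(3*x)/3.

f = C2 - cos(3*x)/3 - sin(3*x)/3 + C1*exp(-3*x)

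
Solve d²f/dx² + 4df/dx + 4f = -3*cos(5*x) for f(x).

Characteristic equation r² + 4r + 4 = 0 has discriminant (4)² - 4·(4) = 0, so r = -2 is a repeated root.
Hence f_h = (C1 + C2*x)*exp(-2*x).
Try f_p = A*cos(5*x) + B*sin(5*x). Substituting and equating the coefficients of cos(5x) and sin(5x) gives A = 63/841, B = -60/841, so f_p = -60*sin(5*x)/841 + 63*cos(5*x)/841.

f = -60*sin(5*x)/841 + 63*cos(5*x)/841 + C1*exp(-2*x) + C2*x*exp(-2*x)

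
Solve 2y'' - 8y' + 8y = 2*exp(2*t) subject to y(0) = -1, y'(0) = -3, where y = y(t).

Divide through by 2: y'' - 4y' + 4y = exp(2*t).
Characteristic equation r² - 4r + 4 = 0 has discriminant (-4)² - 4·(4) = 0, so r = 2 is a repeated root.
Hence y_h = (C1 + C2*t)*exp(2*t).
Since exp(2*t) solves the homogeneous equation (r = 2 is a root of multiplicity 2), multiply the trial by t^2. Try y_p = A*t^2*exp(2*t). Substituting into the equation and dividing by exp(2*t) gives A = 1/2, so y_p = t^2*exp(2*t)/2.
General solution: y = C1*exp(2*t) + t^2*exp(2*t)/2 + C2*t*exp(2*t).
Apply the initial conditions: y(0) = C1 = -1 and y'(0) = C2 + 2*C1 = -3. Solving gives C1 = -1, C2 = -1.

y = -exp(2*t) + t**2*exp(2*t)/2 - t*exp(2*t)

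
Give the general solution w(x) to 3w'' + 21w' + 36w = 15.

Divide through by 3: w'' + 7w' + 12w = 5.
Characteristic equation r² + 7r + 12 = 0 factors as (r + 3)(r + 4) = 0, so r = -3, -4.
Hence w_h = C1*exp(-3*x) + C2*exp(-4*x).
For the particular solution try w_p = A0. Substituting and matching coefficients of each power of x gives A0 = 5/12, so w_p = 5/12.

w = 5/12 + C1*exp(-3*x) + C2*exp(-4*x)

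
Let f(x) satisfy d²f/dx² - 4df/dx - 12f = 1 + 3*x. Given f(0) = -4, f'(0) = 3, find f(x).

f = -109*exp(-2*x)/32 - 19*exp(6*x)/32 - x/4

Characteristic equation r² - 4r - 12 = 0 factors as (r + 2)(r - 6) = 0, so r = -2, 6.
Hence f_h = C1*exp(-2*x) + C2*exp(6*x).
For the particular solution try f_p = A0 + A1*x. Substituting and matching coefficients of each power of x gives A0 = 0, A1 = -1/4, so f_p = -x/4.
General solution: f = -x/4 + C1*exp(-2*x) + C2*exp(6*x).
Apply the initial conditions: f(0) = C1 + C2 = -4 and f'(0) = -1/4 - 2*C1 + 6*C2 = 3. Solving gives C1 = -109/32, C2 = -19/32.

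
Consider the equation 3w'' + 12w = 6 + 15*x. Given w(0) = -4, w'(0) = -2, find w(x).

w = 1/2 - 13*sin(2*x)/8 - 9*cos(2*x)/2 + 5*x/4

Divide through by 3: w'' + 4w = 2 + 5*x.
Characteristic equation r² + 4 = 0 has discriminant (0)² - 4·(4) = -16 < 0, so r = ± 2i.
Hence w_h = C1*cos(2*x) + C2*sin(2*x).
For the particular solution try w_p = A0 + A1*x. Substituting and matching coefficients of each power of x gives A0 = 1/2, A1 = 5/4, so w_p = 1/2 + 5*x/4.
General solution: w = 1/2 + 5*x/4 + C1*cos(2*x) + C2*sin(2*x).
Apply the initial conditions: w(0) = 1/2 + C1 = -4 and w'(0) = 5/4 + 2*C2 = -2. Solving gives C1 = -9/2, C2 = -13/8.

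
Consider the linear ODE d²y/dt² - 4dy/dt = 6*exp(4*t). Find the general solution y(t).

y = C2 + C1*exp(4*t) + 3*t*exp(4*t)/2

Characteristic equation r² - 4r = 0 factors as (r - 4)r = 0, so r = 4, 0.
Hence y_h = C1*exp(4*t) + C2.
Since exp(4*t) solves the homogeneous equation (r = 4 is a root of multiplicity 1), multiply the trial by t. Try y_p = A*t*exp(4*t). Substituting into the equation and dividing by exp(4*t) gives A = 3/2, so y_p = 3*t*exp(4*t)/2.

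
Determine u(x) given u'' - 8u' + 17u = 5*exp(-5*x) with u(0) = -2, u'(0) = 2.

u = 5*exp(-5*x)/82 - 169*cos(x)*exp(4*x)/82 + 865*exp(4*x)*sin(x)/82

Characteristic equation r² - 8r + 17 = 0 has discriminant (-8)² - 4·(17) = -4 < 0, so r = 4 ± i.
Hence u_h = C1*cos(x)*exp(4*x) + C2*exp(4*x)*sin(x).
Try u_p = A*exp(-5*x). Substituting into the equation and dividing by exp(-5*x) gives A = 5/82, so u_p = 5*exp(-5*x)/82.
General solution: u = 5*exp(-5*x)/82 + C1*cos(x)*exp(4*x) + C2*exp(4*x)*sin(x).
Apply the initial conditions: u(0) = 5/82 + C1 = -2 and u'(0) = -25/82 + C2 + 4*C1 = 2. Solving gives C1 = -169/82, C2 = 865/82.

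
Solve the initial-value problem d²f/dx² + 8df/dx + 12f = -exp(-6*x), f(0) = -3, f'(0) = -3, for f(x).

Characteristic equation r² + 8r + 12 = 0 factors as (r + 6)(r + 2) = 0, so r = -6, -2.
Hence f_h = C1*exp(-6*x) + C2*exp(-2*x).
Since exp(-6*x) solves the homogeneous equation (r = -6 is a root of multiplicity 1), multiply the trial by x. Try f_p = A*x*exp(-6*x). Substituting into the equation and dividing by exp(-6*x) gives A = 1/4, so f_p = x*exp(-6*x)/4.
General solution: f = C1*exp(-6*x) + C2*exp(-2*x) + x*exp(-6*x)/4.
Apply the initial conditions: f(0) = C1 + C2 = -3 and f'(0) = 1/4 - 6*C1 - 2*C2 = -3. Solving gives C1 = 37/16, C2 = -85/16.

f = -85*exp(-2*x)/16 + 37*exp(-6*x)/16 + x*exp(-6*x)/4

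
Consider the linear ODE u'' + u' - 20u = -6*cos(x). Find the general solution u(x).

Characteristic equation r² + r - 20 = 0 factors as (r - 4)(r + 5) = 0, so r = 4, -5.
Hence u_h = C1*exp(4*x) + C2*exp(-5*x).
Try u_p = A*cos(x) + B*sin(x). Substituting and equating the coefficients of cos(x) and sin(x) gives A = 63/221, B = -3/221, so u_p = -3*sin(x)/221 + 63*cos(x)/221.

u = -3*sin(x)/221 + 63*cos(x)/221 + C1*exp(4*x) + C2*exp(-5*x)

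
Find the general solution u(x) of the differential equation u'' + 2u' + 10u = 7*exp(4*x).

u = 7*exp(4*x)/34 + C1*cos(3*x)*exp(-x) + C2*exp(-x)*sin(3*x)

Characteristic equation r² + 2r + 10 = 0 has discriminant (2)² - 4·(10) = -36 < 0, so r = -1 ± 3i.
Hence u_h = C1*cos(3*x)*exp(-x) + C2*exp(-x)*sin(3*x).
Try u_p = A*exp(4*x). Substituting into the equation and dividing by exp(4*x) gives A = 7/34, so u_p = 7*exp(4*x)/34.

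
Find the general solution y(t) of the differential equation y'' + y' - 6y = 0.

y = C1*exp(-3*t) + C2*exp(2*t)

Characteristic equation r² + r - 6 = 0 factors as (r + 3)(r - 2) = 0, so r = -3, 2.
Hence y_h = C1*exp(-3*t) + C2*exp(2*t).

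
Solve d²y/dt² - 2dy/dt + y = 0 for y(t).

y = C1*exp(t) + C2*t*exp(t)

Characteristic equation r² - 2r + 1 = 0 has discriminant (-2)² - 4·(1) = 0, so r = 1 is a repeated root.
Hence y_h = (C1 + C2*t)*exp(t).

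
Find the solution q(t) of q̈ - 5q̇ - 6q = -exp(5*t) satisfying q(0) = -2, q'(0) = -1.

Characteristic equation r² - 5r - 6 = 0 factors as (r - 6)(r + 1) = 0, so r = 6, -1.
Hence q_h = C1*exp(6*t) + C2*exp(-t).
Try q_p = A*exp(5*t). Substituting into the equation and dividing by exp(5*t) gives A = 1/6, so q_p = exp(5*t)/6.
General solution: q = exp(5*t)/6 + C1*exp(6*t) + C2*exp(-t).
Apply the initial conditions: q(0) = 1/6 + C1 + C2 = -2 and q'(0) = 5/6 - C2 + 6*C1 = -1. Solving gives C1 = -4/7, C2 = -67/42.

q = -67*exp(-t)/42 - 4*exp(6*t)/7 + exp(5*t)/6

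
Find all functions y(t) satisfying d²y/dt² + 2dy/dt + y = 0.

Characteristic equation r² + 2r + 1 = 0 has discriminant (2)² - 4·(1) = 0, so r = -1 is a repeated root.
Hence y_h = (C1 + C2*t)*exp(-t).

y = C1*exp(-t) + C2*t*exp(-t)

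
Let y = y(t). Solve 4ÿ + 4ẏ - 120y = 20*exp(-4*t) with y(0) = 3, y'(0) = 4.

y = -5*exp(-4*t)/18 + 27*exp(-6*t)/22 + 203*exp(5*t)/99

Divide through by 4: y'' + y' - 30y = 5*exp(-4*t).
Characteristic equation r² + r - 30 = 0 factors as (r - 5)(r + 6) = 0, so r = 5, -6.
Hence y_h = C1*exp(5*t) + C2*exp(-6*t).
Try y_p = A*exp(-4*t). Substituting into the equation and dividing by exp(-4*t) gives A = -5/18, so y_p = -5*exp(-4*t)/18.
General solution: y = -5*exp(-4*t)/18 + C1*exp(5*t) + C2*exp(-6*t).
Apply the initial conditions: y(0) = -5/18 + C1 + C2 = 3 and y'(0) = 10/9 - 6*C2 + 5*C1 = 4. Solving gives C1 = 203/99, C2 = 27/22.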